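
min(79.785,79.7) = 79.7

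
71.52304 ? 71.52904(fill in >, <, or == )<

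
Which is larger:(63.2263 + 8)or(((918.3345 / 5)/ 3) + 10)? (63.2263 + 8)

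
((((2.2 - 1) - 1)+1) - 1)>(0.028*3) True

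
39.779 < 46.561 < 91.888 True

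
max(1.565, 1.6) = 1.6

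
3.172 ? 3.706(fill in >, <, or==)<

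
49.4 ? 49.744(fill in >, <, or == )<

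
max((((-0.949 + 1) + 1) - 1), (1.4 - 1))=0.4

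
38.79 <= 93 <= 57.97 False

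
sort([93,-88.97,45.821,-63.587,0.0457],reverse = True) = [93,45.821,0.0457,-63.587,-88.97]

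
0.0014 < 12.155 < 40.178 True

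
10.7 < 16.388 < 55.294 True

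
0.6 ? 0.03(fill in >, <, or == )>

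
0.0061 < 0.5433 True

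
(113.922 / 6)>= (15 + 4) False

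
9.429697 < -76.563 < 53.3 False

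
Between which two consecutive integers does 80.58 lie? 80 and 81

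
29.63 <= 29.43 False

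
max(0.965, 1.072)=1.072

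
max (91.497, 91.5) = 91.5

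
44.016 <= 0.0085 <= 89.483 False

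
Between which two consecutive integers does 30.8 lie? 30 and 31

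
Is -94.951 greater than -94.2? No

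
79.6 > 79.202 True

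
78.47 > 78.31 True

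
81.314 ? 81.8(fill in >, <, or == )<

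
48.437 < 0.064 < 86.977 False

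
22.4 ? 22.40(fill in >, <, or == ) ==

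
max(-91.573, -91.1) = -91.1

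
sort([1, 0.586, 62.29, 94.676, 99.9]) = [0.586, 1, 62.29, 94.676, 99.9]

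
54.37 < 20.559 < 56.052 False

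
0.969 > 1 False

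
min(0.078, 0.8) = 0.078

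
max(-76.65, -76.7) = -76.65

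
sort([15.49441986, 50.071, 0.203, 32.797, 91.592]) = [0.203, 15.49441986, 32.797, 50.071, 91.592]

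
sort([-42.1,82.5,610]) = [-42.1,82.5,610]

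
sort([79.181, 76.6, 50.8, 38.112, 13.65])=[13.65, 38.112, 50.8, 76.6, 79.181]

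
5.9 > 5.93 False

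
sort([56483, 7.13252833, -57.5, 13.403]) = [-57.5, 7.13252833, 13.403, 56483]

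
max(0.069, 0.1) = 0.1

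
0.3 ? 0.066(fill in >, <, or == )>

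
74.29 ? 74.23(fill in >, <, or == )>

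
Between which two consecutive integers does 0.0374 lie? 0 and 1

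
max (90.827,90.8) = 90.827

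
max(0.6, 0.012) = 0.6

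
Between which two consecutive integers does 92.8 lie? 92 and 93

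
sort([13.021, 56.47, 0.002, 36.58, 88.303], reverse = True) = [88.303, 56.47, 36.58, 13.021, 0.002]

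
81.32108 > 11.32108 True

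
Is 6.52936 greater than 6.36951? Yes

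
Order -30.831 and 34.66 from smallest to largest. -30.831, 34.66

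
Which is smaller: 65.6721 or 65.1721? 65.1721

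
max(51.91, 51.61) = 51.91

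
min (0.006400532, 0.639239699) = 0.006400532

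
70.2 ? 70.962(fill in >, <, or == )<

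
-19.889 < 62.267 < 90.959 True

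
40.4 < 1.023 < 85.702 False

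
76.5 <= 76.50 True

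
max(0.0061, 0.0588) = 0.0588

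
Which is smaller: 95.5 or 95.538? 95.5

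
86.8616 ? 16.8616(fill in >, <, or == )>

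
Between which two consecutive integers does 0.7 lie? 0 and 1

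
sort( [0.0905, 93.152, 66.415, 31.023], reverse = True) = [93.152, 66.415, 31.023, 0.0905]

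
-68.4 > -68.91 True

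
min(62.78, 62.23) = 62.23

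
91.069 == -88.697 False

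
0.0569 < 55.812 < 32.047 False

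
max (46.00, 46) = 46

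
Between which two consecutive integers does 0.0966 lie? 0 and 1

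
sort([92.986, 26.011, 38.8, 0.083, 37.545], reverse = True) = [92.986, 38.8, 37.545, 26.011, 0.083]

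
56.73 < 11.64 False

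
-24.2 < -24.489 False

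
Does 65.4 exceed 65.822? No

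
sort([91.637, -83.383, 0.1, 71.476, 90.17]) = [-83.383, 0.1, 71.476, 90.17, 91.637]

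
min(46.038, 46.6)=46.038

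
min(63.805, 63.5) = 63.5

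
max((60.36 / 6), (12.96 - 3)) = 10.06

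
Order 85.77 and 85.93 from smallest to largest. 85.77,85.93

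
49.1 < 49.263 True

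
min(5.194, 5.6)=5.194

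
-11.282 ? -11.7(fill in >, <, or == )>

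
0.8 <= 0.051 False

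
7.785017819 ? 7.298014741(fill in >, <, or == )>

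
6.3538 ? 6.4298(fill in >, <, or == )<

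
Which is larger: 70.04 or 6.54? 70.04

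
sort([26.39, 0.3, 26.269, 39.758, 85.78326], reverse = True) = [85.78326, 39.758, 26.39, 26.269, 0.3]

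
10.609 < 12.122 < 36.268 True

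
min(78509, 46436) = 46436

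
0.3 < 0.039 False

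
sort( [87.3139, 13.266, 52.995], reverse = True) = [87.3139, 52.995, 13.266]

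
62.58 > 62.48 True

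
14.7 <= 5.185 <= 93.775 False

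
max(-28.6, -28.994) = -28.6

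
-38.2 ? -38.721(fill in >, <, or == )>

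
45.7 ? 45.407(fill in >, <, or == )>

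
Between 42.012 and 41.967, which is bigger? 42.012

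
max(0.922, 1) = 1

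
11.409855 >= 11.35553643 True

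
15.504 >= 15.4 True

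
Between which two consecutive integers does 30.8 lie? 30 and 31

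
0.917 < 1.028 True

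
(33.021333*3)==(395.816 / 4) False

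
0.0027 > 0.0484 False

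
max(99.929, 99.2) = 99.929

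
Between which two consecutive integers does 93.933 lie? 93 and 94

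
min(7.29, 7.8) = 7.29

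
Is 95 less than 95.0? No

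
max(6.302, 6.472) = 6.472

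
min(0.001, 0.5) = 0.001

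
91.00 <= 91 True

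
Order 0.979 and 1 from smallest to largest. 0.979, 1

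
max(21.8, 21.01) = 21.8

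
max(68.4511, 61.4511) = 68.4511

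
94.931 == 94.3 False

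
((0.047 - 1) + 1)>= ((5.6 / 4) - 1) False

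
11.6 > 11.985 False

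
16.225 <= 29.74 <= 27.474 False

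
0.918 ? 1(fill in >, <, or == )<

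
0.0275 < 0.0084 False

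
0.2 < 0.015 False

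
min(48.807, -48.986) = -48.986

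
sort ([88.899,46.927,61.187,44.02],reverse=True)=[88.899,61.187,46.927,44.02]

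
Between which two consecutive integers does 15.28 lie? 15 and 16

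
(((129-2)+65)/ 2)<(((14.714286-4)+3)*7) True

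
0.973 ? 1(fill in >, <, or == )<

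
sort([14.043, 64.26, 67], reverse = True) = [67, 64.26, 14.043]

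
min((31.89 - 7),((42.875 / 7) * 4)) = 24.5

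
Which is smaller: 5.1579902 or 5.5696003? 5.1579902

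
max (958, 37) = 958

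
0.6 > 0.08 True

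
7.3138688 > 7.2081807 True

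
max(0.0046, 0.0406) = 0.0406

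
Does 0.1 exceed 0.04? Yes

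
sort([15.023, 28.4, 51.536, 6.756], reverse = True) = [51.536, 28.4, 15.023, 6.756]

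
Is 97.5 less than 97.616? Yes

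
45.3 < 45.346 True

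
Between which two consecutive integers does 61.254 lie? 61 and 62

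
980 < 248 False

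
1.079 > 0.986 True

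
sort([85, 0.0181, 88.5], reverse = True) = [88.5, 85, 0.0181]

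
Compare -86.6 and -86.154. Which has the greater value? -86.154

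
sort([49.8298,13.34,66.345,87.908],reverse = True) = [87.908,66.345,49.8298,13.34]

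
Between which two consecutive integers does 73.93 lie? 73 and 74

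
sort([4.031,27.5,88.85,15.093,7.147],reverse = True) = [88.85,27.5,15.093,7.147,4.031]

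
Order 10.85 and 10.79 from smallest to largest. 10.79, 10.85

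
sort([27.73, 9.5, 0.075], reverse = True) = [27.73, 9.5, 0.075]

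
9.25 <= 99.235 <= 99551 True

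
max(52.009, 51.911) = 52.009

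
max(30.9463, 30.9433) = 30.9463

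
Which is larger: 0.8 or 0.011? 0.8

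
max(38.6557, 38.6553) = 38.6557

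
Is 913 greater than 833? Yes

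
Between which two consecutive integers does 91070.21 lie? 91070 and 91071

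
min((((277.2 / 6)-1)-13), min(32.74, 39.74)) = 32.2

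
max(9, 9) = 9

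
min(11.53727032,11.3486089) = 11.3486089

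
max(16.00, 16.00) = 16.00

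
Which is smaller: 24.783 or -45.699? -45.699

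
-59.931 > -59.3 False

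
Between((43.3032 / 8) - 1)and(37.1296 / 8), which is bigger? (37.1296 / 8)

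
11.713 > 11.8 False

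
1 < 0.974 False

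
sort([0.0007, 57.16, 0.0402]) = [0.0007, 0.0402, 57.16]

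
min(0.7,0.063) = 0.063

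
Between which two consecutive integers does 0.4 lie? 0 and 1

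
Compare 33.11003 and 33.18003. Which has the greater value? 33.18003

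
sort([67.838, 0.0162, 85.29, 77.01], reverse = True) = [85.29, 77.01, 67.838, 0.0162]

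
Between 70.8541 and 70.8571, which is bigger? 70.8571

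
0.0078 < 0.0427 True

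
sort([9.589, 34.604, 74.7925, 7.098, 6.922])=[6.922, 7.098, 9.589, 34.604, 74.7925]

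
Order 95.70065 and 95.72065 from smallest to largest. 95.70065, 95.72065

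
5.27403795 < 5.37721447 True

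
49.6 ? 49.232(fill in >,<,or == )>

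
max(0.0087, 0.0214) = 0.0214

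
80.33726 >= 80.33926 False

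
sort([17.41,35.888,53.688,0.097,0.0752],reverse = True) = [53.688,35.888,17.41,0.097,0.0752]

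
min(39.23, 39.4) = 39.23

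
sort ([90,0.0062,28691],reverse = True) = [28691,90,0.0062]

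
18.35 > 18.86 False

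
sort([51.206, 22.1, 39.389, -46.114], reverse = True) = [51.206, 39.389, 22.1, -46.114]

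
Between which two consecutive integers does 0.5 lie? 0 and 1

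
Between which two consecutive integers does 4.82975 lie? 4 and 5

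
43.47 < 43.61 True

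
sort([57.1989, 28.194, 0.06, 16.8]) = [0.06, 16.8, 28.194, 57.1989]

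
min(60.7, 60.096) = 60.096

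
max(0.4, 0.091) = 0.4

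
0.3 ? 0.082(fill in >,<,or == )>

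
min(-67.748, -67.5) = -67.748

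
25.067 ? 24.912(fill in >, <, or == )>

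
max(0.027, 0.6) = 0.6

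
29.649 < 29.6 False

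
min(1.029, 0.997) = 0.997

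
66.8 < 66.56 False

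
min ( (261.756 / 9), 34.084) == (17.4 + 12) False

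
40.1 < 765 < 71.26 False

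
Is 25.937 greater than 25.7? Yes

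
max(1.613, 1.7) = 1.7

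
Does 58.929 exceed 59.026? No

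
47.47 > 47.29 True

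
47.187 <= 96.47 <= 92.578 False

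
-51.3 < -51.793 False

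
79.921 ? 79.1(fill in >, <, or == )>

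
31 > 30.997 True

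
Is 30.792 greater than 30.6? Yes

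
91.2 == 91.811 False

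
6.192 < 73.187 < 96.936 True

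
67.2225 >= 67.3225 False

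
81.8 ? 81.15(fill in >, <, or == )>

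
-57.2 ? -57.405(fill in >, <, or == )>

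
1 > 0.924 True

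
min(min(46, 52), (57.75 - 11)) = 46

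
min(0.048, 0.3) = 0.048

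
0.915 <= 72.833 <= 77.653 True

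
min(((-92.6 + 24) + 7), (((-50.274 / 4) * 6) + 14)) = -61.6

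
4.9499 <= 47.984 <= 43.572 False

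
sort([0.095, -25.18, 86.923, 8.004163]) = [-25.18, 0.095, 8.004163, 86.923]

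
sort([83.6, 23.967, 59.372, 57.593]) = [23.967, 57.593, 59.372, 83.6]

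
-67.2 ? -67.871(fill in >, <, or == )>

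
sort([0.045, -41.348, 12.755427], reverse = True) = [12.755427, 0.045, -41.348]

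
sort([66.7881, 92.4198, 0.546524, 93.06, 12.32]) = [0.546524, 12.32, 66.7881, 92.4198, 93.06]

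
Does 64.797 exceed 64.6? Yes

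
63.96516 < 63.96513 False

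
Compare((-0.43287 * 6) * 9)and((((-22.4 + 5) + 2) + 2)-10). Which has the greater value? ((-0.43287 * 6) * 9)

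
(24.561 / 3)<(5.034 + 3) False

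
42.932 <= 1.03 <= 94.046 False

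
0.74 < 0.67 False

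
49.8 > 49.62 True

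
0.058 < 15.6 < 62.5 True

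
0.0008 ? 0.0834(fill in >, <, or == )<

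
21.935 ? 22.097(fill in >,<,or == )<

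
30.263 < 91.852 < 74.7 False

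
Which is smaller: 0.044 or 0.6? 0.044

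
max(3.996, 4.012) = 4.012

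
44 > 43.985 True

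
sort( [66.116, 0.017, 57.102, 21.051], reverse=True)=[66.116, 57.102, 21.051, 0.017]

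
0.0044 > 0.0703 False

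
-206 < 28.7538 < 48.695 True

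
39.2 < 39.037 False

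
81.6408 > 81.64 True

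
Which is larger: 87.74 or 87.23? 87.74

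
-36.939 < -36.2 True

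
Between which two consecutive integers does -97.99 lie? -98 and -97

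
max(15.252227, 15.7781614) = 15.7781614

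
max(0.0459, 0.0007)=0.0459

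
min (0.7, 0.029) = 0.029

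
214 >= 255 False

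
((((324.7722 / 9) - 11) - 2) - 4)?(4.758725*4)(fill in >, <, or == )>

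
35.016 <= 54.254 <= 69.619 True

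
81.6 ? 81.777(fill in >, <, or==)<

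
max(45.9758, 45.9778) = 45.9778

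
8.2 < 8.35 True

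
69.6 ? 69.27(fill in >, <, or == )>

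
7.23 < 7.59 True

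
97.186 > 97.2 False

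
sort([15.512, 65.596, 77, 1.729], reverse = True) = [77, 65.596, 15.512, 1.729]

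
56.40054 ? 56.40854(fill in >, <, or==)<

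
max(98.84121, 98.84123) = 98.84123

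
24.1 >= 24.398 False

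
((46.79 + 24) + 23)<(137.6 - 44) False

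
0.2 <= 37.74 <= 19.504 False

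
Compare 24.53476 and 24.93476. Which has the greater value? 24.93476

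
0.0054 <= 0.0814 True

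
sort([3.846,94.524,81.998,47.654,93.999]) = [3.846,47.654,81.998,93.999,94.524]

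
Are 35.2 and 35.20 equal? Yes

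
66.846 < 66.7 False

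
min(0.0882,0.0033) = 0.0033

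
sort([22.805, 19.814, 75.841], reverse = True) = [75.841, 22.805, 19.814]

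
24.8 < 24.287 False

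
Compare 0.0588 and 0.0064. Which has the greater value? 0.0588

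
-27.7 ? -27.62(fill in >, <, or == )<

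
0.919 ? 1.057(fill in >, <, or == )<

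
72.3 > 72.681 False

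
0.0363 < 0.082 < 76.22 True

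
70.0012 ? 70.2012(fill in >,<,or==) <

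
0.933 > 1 False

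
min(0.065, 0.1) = 0.065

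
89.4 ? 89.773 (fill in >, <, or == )<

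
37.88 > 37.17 True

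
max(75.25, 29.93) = 75.25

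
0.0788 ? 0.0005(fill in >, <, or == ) >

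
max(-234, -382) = -234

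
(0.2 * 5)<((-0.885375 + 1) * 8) False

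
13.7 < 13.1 False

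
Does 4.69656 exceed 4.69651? Yes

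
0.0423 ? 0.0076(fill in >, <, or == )>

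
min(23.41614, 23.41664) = 23.41614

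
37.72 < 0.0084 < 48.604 False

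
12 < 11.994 False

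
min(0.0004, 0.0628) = 0.0004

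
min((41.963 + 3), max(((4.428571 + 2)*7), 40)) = 44.963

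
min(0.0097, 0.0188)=0.0097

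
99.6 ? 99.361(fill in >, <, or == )>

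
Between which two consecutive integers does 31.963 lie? 31 and 32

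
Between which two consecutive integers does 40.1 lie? 40 and 41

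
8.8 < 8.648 False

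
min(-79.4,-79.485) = -79.485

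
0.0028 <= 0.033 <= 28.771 True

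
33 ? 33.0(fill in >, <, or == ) ==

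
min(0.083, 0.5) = 0.083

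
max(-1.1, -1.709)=-1.1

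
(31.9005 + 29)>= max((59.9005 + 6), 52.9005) False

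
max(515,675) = 675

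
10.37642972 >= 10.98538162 False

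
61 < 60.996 False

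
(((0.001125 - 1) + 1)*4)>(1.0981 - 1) False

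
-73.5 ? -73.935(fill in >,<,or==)>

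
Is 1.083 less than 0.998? No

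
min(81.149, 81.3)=81.149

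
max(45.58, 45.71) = 45.71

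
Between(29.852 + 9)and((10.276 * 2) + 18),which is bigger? (29.852 + 9)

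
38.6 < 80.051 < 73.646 False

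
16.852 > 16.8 True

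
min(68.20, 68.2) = 68.20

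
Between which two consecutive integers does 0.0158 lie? 0 and 1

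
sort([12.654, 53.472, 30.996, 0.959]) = [0.959, 12.654, 30.996, 53.472]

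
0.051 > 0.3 False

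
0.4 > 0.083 True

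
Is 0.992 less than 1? Yes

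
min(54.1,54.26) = 54.1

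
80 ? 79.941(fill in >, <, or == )>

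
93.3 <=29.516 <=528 False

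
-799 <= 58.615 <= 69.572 True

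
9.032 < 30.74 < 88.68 True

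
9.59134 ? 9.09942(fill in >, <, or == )>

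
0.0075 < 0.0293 True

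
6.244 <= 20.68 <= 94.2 True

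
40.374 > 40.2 True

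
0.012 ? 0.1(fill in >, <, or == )<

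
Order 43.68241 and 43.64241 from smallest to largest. 43.64241, 43.68241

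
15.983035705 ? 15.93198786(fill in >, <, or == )>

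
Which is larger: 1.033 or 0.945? 1.033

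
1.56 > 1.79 False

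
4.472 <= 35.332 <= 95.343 True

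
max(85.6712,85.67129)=85.67129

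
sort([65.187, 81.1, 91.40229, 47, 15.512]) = [15.512, 47, 65.187, 81.1, 91.40229]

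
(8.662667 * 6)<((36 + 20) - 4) True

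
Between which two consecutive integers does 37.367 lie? 37 and 38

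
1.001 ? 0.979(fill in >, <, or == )>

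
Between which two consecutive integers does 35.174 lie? 35 and 36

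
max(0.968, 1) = 1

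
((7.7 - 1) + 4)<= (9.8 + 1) True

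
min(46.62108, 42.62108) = 42.62108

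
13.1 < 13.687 True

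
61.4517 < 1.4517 False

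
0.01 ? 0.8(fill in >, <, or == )<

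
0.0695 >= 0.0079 True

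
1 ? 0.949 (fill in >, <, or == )>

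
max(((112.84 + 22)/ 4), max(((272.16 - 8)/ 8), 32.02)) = 33.71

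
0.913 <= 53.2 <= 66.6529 True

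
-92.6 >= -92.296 False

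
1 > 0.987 True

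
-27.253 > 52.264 False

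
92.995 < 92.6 False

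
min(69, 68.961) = 68.961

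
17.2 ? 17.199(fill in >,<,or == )>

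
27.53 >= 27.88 False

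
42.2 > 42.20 False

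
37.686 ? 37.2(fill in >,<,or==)>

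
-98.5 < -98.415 True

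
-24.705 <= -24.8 False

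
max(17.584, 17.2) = 17.584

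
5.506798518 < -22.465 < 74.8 False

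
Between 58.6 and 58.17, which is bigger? 58.6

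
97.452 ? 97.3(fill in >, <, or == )>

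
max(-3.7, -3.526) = -3.526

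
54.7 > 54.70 False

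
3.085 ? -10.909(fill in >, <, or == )>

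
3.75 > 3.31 True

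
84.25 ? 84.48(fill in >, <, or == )<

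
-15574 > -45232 True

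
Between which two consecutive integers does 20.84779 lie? 20 and 21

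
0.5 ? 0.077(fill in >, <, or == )>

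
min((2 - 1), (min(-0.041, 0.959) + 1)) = 0.959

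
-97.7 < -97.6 True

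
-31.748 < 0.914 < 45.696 True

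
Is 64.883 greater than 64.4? Yes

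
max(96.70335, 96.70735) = 96.70735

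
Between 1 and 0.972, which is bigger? 1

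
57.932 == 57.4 False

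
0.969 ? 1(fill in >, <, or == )<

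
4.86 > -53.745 True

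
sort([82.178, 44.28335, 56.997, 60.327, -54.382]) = [-54.382, 44.28335, 56.997, 60.327, 82.178]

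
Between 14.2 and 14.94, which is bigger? 14.94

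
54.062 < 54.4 True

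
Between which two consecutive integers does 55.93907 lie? 55 and 56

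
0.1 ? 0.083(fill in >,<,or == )>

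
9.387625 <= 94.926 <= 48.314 False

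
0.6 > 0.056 True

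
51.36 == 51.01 False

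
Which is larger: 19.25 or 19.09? 19.25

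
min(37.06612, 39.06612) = 37.06612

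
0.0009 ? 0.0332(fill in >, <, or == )<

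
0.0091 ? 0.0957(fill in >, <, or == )<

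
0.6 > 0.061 True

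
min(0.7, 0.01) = 0.01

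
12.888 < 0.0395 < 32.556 False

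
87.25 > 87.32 False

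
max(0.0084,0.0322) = 0.0322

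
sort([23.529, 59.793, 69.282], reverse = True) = [69.282, 59.793, 23.529]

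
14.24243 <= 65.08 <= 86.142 True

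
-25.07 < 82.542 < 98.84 True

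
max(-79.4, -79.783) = -79.4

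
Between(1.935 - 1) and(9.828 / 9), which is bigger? (9.828 / 9)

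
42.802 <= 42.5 False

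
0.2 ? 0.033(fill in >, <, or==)>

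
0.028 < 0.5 True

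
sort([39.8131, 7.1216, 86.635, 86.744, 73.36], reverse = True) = [86.744, 86.635, 73.36, 39.8131, 7.1216]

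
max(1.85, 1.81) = 1.85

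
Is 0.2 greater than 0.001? Yes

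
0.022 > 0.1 False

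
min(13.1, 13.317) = 13.1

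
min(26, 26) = 26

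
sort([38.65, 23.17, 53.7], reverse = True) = [53.7, 38.65, 23.17]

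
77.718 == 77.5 False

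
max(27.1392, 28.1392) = 28.1392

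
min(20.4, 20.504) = 20.4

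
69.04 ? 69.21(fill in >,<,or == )<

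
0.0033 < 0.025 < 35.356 True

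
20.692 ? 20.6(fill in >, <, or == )>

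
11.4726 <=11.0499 False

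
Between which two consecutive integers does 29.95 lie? 29 and 30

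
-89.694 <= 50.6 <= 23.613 False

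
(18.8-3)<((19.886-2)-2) True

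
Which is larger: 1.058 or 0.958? 1.058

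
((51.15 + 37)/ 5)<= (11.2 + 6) False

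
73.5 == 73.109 False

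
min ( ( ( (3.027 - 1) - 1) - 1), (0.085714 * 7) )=0.027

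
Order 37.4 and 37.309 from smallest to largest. 37.309, 37.4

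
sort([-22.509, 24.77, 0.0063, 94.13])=[-22.509, 0.0063, 24.77, 94.13]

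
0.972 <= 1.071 True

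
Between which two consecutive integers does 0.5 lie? 0 and 1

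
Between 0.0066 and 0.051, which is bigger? 0.051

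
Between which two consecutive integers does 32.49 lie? 32 and 33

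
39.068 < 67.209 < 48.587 False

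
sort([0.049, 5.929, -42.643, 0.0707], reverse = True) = [5.929, 0.0707, 0.049, -42.643]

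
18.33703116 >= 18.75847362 False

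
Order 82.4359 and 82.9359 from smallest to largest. 82.4359, 82.9359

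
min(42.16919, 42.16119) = 42.16119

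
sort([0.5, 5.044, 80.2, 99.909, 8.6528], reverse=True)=[99.909, 80.2, 8.6528, 5.044, 0.5]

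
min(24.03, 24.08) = 24.03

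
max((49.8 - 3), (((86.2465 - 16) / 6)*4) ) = 46.831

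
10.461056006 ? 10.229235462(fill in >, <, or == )>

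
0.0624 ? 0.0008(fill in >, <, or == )>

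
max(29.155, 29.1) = 29.155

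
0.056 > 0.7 False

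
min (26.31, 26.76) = 26.31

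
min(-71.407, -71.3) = -71.407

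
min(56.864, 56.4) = 56.4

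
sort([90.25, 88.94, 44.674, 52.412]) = [44.674, 52.412, 88.94, 90.25]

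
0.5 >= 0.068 True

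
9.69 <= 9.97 True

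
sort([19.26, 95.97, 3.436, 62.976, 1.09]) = [1.09, 3.436, 19.26, 62.976, 95.97]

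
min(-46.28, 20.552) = -46.28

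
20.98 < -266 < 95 False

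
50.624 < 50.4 False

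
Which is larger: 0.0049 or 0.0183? 0.0183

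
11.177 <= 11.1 False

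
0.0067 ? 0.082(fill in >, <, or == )<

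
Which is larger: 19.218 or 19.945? 19.945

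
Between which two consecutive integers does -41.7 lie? -42 and -41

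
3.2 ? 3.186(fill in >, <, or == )>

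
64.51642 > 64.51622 True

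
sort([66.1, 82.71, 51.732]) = [51.732, 66.1, 82.71]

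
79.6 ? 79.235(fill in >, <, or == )>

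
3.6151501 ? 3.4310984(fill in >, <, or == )>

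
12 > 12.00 False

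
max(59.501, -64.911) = 59.501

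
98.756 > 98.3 True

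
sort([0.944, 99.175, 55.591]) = [0.944, 55.591, 99.175]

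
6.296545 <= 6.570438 True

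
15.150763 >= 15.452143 False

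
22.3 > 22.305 False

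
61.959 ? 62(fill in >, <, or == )<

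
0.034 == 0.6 False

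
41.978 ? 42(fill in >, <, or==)<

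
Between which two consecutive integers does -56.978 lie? -57 and -56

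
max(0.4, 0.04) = 0.4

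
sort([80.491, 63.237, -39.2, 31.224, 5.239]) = [-39.2, 5.239, 31.224, 63.237, 80.491]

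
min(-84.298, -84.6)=-84.6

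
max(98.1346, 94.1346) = 98.1346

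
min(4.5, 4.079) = 4.079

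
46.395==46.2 False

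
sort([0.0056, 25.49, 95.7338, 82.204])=[0.0056, 25.49, 82.204, 95.7338]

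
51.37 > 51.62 False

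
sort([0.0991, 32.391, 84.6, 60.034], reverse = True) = [84.6, 60.034, 32.391, 0.0991]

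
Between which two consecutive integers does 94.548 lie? 94 and 95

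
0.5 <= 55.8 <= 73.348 True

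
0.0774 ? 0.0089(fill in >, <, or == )>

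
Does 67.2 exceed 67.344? No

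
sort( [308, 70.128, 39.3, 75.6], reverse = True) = [308, 75.6, 70.128, 39.3]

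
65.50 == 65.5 True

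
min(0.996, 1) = 0.996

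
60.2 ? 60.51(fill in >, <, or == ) <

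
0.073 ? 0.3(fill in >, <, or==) <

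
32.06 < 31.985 False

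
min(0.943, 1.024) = 0.943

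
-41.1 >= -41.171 True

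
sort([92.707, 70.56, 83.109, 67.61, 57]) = [57, 67.61, 70.56, 83.109, 92.707]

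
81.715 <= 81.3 False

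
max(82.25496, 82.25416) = 82.25496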